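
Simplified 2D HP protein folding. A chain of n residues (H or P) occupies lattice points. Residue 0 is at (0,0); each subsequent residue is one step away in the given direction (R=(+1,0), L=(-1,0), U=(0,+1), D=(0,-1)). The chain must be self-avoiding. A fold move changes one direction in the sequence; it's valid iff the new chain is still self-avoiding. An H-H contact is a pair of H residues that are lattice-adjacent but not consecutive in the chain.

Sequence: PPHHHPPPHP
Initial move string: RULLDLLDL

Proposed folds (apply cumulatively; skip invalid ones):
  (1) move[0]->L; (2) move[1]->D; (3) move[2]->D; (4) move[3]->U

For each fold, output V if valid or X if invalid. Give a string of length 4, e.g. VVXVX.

Initial: RULLDLLDL -> [(0, 0), (1, 0), (1, 1), (0, 1), (-1, 1), (-1, 0), (-2, 0), (-3, 0), (-3, -1), (-4, -1)]
Fold 1: move[0]->L => LULLDLLDL VALID
Fold 2: move[1]->D => LDLLDLLDL VALID
Fold 3: move[2]->D => LDDLDLLDL VALID
Fold 4: move[3]->U => LDDUDLLDL INVALID (collision), skipped

Answer: VVVX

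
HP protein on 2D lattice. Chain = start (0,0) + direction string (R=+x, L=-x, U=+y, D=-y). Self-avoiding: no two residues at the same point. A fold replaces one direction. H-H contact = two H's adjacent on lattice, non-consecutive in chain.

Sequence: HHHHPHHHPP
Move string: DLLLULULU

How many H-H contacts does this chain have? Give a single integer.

Answer: 0

Derivation:
Positions: [(0, 0), (0, -1), (-1, -1), (-2, -1), (-3, -1), (-3, 0), (-4, 0), (-4, 1), (-5, 1), (-5, 2)]
No H-H contacts found.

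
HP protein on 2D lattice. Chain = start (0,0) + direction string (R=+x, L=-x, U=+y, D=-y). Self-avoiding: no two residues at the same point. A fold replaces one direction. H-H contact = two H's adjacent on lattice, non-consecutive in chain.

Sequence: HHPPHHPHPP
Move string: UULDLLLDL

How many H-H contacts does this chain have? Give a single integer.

Answer: 1

Derivation:
Positions: [(0, 0), (0, 1), (0, 2), (-1, 2), (-1, 1), (-2, 1), (-3, 1), (-4, 1), (-4, 0), (-5, 0)]
H-H contact: residue 1 @(0,1) - residue 4 @(-1, 1)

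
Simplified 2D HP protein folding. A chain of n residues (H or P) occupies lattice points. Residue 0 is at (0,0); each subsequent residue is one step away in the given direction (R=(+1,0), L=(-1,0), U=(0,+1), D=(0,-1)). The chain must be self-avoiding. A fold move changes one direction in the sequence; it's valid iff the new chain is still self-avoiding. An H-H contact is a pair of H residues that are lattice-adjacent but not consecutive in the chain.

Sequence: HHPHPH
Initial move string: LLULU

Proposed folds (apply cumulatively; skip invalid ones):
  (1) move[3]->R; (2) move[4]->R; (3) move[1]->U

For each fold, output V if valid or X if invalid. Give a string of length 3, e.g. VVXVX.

Answer: VVV

Derivation:
Initial: LLULU -> [(0, 0), (-1, 0), (-2, 0), (-2, 1), (-3, 1), (-3, 2)]
Fold 1: move[3]->R => LLURU VALID
Fold 2: move[4]->R => LLURR VALID
Fold 3: move[1]->U => LUURR VALID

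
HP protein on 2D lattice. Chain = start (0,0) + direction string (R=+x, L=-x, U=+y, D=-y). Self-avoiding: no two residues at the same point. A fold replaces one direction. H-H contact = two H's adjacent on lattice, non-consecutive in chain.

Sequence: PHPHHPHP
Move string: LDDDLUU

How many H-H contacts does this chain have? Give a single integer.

Answer: 1

Derivation:
Positions: [(0, 0), (-1, 0), (-1, -1), (-1, -2), (-1, -3), (-2, -3), (-2, -2), (-2, -1)]
H-H contact: residue 3 @(-1,-2) - residue 6 @(-2, -2)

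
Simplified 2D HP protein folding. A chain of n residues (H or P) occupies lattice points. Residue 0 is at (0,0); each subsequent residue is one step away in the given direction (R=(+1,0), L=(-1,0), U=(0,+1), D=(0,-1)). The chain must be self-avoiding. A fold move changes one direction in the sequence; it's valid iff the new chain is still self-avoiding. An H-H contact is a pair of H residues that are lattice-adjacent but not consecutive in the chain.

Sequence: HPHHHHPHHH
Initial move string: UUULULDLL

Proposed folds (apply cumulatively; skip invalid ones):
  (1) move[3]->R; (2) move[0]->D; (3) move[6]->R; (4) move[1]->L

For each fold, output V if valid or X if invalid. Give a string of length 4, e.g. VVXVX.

Initial: UUULULDLL -> [(0, 0), (0, 1), (0, 2), (0, 3), (-1, 3), (-1, 4), (-2, 4), (-2, 3), (-3, 3), (-4, 3)]
Fold 1: move[3]->R => UUURULDLL INVALID (collision), skipped
Fold 2: move[0]->D => DUULULDLL INVALID (collision), skipped
Fold 3: move[6]->R => UUULULRLL INVALID (collision), skipped
Fold 4: move[1]->L => ULULULDLL VALID

Answer: XXXV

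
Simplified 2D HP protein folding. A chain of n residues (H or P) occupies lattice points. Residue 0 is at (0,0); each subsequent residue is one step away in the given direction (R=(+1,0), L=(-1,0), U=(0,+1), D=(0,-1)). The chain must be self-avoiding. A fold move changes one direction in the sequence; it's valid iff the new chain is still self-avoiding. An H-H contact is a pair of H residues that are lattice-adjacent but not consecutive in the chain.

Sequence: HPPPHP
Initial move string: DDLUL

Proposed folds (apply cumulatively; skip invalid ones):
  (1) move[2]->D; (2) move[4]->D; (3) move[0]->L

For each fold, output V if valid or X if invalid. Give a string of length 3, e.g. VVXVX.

Initial: DDLUL -> [(0, 0), (0, -1), (0, -2), (-1, -2), (-1, -1), (-2, -1)]
Fold 1: move[2]->D => DDDUL INVALID (collision), skipped
Fold 2: move[4]->D => DDLUD INVALID (collision), skipped
Fold 3: move[0]->L => LDLUL VALID

Answer: XXV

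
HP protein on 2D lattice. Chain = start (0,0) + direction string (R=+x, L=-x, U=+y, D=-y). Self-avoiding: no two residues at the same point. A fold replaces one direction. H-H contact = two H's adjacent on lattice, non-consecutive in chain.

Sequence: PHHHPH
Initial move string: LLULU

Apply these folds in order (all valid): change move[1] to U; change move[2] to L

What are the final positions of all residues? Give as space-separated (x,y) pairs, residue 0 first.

Answer: (0,0) (-1,0) (-1,1) (-2,1) (-3,1) (-3,2)

Derivation:
Initial moves: LLULU
Fold: move[1]->U => LUULU (positions: [(0, 0), (-1, 0), (-1, 1), (-1, 2), (-2, 2), (-2, 3)])
Fold: move[2]->L => LULLU (positions: [(0, 0), (-1, 0), (-1, 1), (-2, 1), (-3, 1), (-3, 2)])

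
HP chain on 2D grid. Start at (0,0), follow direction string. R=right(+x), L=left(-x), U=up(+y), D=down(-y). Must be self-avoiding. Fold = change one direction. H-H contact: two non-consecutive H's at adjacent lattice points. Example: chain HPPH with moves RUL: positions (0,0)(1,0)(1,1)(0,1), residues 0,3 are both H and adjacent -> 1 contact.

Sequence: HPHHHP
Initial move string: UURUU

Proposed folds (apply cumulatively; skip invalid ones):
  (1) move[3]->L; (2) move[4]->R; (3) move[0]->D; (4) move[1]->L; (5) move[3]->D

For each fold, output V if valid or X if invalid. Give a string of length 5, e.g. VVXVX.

Initial: UURUU -> [(0, 0), (0, 1), (0, 2), (1, 2), (1, 3), (1, 4)]
Fold 1: move[3]->L => UURLU INVALID (collision), skipped
Fold 2: move[4]->R => UURUR VALID
Fold 3: move[0]->D => DURUR INVALID (collision), skipped
Fold 4: move[1]->L => ULRUR INVALID (collision), skipped
Fold 5: move[3]->D => UURDR VALID

Answer: XVXXV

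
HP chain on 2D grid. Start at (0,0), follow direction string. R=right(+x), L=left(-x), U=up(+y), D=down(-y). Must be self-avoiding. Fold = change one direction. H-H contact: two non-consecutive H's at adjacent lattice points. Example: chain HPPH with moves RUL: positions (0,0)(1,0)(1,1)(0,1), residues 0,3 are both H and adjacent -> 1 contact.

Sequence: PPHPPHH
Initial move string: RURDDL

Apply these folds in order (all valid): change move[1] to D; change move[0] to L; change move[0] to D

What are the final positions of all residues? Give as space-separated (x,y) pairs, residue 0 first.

Answer: (0,0) (0,-1) (0,-2) (1,-2) (1,-3) (1,-4) (0,-4)

Derivation:
Initial moves: RURDDL
Fold: move[1]->D => RDRDDL (positions: [(0, 0), (1, 0), (1, -1), (2, -1), (2, -2), (2, -3), (1, -3)])
Fold: move[0]->L => LDRDDL (positions: [(0, 0), (-1, 0), (-1, -1), (0, -1), (0, -2), (0, -3), (-1, -3)])
Fold: move[0]->D => DDRDDL (positions: [(0, 0), (0, -1), (0, -2), (1, -2), (1, -3), (1, -4), (0, -4)])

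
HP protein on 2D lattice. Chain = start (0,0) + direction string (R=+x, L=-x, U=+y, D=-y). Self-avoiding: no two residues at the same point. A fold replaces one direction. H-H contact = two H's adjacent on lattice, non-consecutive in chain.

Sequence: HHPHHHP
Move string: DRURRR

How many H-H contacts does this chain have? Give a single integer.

Answer: 1

Derivation:
Positions: [(0, 0), (0, -1), (1, -1), (1, 0), (2, 0), (3, 0), (4, 0)]
H-H contact: residue 0 @(0,0) - residue 3 @(1, 0)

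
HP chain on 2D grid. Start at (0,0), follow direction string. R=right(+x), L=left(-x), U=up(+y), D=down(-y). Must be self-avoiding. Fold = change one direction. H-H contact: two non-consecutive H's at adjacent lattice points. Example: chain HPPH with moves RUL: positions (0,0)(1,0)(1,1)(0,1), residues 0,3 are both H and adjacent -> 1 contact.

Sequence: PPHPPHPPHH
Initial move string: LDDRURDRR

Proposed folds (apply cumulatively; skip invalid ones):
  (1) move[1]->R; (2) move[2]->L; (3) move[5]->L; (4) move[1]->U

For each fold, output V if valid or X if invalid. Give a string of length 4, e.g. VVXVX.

Initial: LDDRURDRR -> [(0, 0), (-1, 0), (-1, -1), (-1, -2), (0, -2), (0, -1), (1, -1), (1, -2), (2, -2), (3, -2)]
Fold 1: move[1]->R => LRDRURDRR INVALID (collision), skipped
Fold 2: move[2]->L => LDLRURDRR INVALID (collision), skipped
Fold 3: move[5]->L => LDDRULDRR INVALID (collision), skipped
Fold 4: move[1]->U => LUDRURDRR INVALID (collision), skipped

Answer: XXXX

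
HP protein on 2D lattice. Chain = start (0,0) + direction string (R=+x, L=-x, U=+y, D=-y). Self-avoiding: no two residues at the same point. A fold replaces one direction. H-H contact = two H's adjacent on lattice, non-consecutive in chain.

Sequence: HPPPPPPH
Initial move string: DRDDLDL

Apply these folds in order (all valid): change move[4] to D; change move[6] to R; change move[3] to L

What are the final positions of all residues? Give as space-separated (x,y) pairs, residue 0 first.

Answer: (0,0) (0,-1) (1,-1) (1,-2) (0,-2) (0,-3) (0,-4) (1,-4)

Derivation:
Initial moves: DRDDLDL
Fold: move[4]->D => DRDDDDL (positions: [(0, 0), (0, -1), (1, -1), (1, -2), (1, -3), (1, -4), (1, -5), (0, -5)])
Fold: move[6]->R => DRDDDDR (positions: [(0, 0), (0, -1), (1, -1), (1, -2), (1, -3), (1, -4), (1, -5), (2, -5)])
Fold: move[3]->L => DRDLDDR (positions: [(0, 0), (0, -1), (1, -1), (1, -2), (0, -2), (0, -3), (0, -4), (1, -4)])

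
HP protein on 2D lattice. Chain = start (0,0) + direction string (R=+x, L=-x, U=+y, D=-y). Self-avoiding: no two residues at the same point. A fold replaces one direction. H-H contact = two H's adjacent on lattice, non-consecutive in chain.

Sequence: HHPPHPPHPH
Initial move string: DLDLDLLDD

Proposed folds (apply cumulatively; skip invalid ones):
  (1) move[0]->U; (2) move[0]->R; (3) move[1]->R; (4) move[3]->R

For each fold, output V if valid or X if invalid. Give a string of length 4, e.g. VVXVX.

Answer: VXXX

Derivation:
Initial: DLDLDLLDD -> [(0, 0), (0, -1), (-1, -1), (-1, -2), (-2, -2), (-2, -3), (-3, -3), (-4, -3), (-4, -4), (-4, -5)]
Fold 1: move[0]->U => ULDLDLLDD VALID
Fold 2: move[0]->R => RLDLDLLDD INVALID (collision), skipped
Fold 3: move[1]->R => URDLDLLDD INVALID (collision), skipped
Fold 4: move[3]->R => ULDRDLLDD INVALID (collision), skipped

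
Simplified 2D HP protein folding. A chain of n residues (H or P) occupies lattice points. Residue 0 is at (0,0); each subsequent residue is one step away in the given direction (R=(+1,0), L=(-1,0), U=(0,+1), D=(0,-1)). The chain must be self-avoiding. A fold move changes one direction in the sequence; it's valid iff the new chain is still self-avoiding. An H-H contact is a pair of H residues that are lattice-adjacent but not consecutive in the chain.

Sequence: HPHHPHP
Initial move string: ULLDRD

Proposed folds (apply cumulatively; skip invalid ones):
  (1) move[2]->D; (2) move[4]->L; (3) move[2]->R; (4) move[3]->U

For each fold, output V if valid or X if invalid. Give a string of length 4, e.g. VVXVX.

Initial: ULLDRD -> [(0, 0), (0, 1), (-1, 1), (-2, 1), (-2, 0), (-1, 0), (-1, -1)]
Fold 1: move[2]->D => ULDDRD VALID
Fold 2: move[4]->L => ULDDLD VALID
Fold 3: move[2]->R => ULRDLD INVALID (collision), skipped
Fold 4: move[3]->U => ULDULD INVALID (collision), skipped

Answer: VVXX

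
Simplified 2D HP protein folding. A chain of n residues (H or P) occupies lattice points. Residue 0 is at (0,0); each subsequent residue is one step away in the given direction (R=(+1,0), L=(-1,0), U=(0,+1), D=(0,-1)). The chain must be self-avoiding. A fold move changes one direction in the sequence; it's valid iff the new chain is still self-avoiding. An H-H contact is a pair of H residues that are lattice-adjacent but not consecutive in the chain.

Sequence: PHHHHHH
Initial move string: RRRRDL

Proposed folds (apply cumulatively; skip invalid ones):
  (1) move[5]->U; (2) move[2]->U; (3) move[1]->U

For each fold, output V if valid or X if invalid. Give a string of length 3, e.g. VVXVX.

Answer: XXV

Derivation:
Initial: RRRRDL -> [(0, 0), (1, 0), (2, 0), (3, 0), (4, 0), (4, -1), (3, -1)]
Fold 1: move[5]->U => RRRRDU INVALID (collision), skipped
Fold 2: move[2]->U => RRURDL INVALID (collision), skipped
Fold 3: move[1]->U => RURRDL VALID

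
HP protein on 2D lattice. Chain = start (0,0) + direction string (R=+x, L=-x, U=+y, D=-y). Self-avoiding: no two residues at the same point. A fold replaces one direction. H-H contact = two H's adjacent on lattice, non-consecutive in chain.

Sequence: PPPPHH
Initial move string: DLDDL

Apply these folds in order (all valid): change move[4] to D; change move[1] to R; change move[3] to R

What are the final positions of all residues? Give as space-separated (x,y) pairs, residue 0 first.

Answer: (0,0) (0,-1) (1,-1) (1,-2) (2,-2) (2,-3)

Derivation:
Initial moves: DLDDL
Fold: move[4]->D => DLDDD (positions: [(0, 0), (0, -1), (-1, -1), (-1, -2), (-1, -3), (-1, -4)])
Fold: move[1]->R => DRDDD (positions: [(0, 0), (0, -1), (1, -1), (1, -2), (1, -3), (1, -4)])
Fold: move[3]->R => DRDRD (positions: [(0, 0), (0, -1), (1, -1), (1, -2), (2, -2), (2, -3)])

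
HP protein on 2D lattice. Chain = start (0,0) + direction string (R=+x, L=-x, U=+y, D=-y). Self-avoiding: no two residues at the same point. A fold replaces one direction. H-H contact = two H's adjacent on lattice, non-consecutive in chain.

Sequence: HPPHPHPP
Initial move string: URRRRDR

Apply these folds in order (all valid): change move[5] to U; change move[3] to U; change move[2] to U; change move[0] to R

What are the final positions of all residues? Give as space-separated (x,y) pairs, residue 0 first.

Answer: (0,0) (1,0) (2,0) (2,1) (2,2) (3,2) (3,3) (4,3)

Derivation:
Initial moves: URRRRDR
Fold: move[5]->U => URRRRUR (positions: [(0, 0), (0, 1), (1, 1), (2, 1), (3, 1), (4, 1), (4, 2), (5, 2)])
Fold: move[3]->U => URRURUR (positions: [(0, 0), (0, 1), (1, 1), (2, 1), (2, 2), (3, 2), (3, 3), (4, 3)])
Fold: move[2]->U => URUURUR (positions: [(0, 0), (0, 1), (1, 1), (1, 2), (1, 3), (2, 3), (2, 4), (3, 4)])
Fold: move[0]->R => RRUURUR (positions: [(0, 0), (1, 0), (2, 0), (2, 1), (2, 2), (3, 2), (3, 3), (4, 3)])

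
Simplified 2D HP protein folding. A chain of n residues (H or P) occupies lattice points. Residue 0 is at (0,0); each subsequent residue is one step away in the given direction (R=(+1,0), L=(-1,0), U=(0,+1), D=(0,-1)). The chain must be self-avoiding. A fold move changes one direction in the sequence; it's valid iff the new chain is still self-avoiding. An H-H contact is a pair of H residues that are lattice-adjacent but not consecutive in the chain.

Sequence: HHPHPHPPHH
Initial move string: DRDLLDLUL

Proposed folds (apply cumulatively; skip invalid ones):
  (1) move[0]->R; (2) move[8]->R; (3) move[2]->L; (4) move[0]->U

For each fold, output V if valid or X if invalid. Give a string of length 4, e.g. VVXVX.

Answer: VXXX

Derivation:
Initial: DRDLLDLUL -> [(0, 0), (0, -1), (1, -1), (1, -2), (0, -2), (-1, -2), (-1, -3), (-2, -3), (-2, -2), (-3, -2)]
Fold 1: move[0]->R => RRDLLDLUL VALID
Fold 2: move[8]->R => RRDLLDLUR INVALID (collision), skipped
Fold 3: move[2]->L => RRLLLDLUL INVALID (collision), skipped
Fold 4: move[0]->U => URDLLDLUL INVALID (collision), skipped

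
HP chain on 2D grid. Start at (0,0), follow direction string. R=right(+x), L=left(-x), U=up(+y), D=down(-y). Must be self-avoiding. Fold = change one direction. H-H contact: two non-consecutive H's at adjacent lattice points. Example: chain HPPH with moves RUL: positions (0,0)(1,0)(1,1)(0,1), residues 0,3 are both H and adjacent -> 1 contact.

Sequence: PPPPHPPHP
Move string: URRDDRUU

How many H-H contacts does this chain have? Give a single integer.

Positions: [(0, 0), (0, 1), (1, 1), (2, 1), (2, 0), (2, -1), (3, -1), (3, 0), (3, 1)]
H-H contact: residue 4 @(2,0) - residue 7 @(3, 0)

Answer: 1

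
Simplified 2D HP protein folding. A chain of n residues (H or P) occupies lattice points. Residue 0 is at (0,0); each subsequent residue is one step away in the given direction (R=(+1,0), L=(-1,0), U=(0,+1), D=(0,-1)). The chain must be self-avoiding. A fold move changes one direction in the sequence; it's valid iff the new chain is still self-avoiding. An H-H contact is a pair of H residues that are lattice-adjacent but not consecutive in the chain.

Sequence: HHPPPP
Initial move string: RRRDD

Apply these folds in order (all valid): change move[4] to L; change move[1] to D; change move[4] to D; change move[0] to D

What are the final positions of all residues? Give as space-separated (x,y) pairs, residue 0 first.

Answer: (0,0) (0,-1) (0,-2) (1,-2) (1,-3) (1,-4)

Derivation:
Initial moves: RRRDD
Fold: move[4]->L => RRRDL (positions: [(0, 0), (1, 0), (2, 0), (3, 0), (3, -1), (2, -1)])
Fold: move[1]->D => RDRDL (positions: [(0, 0), (1, 0), (1, -1), (2, -1), (2, -2), (1, -2)])
Fold: move[4]->D => RDRDD (positions: [(0, 0), (1, 0), (1, -1), (2, -1), (2, -2), (2, -3)])
Fold: move[0]->D => DDRDD (positions: [(0, 0), (0, -1), (0, -2), (1, -2), (1, -3), (1, -4)])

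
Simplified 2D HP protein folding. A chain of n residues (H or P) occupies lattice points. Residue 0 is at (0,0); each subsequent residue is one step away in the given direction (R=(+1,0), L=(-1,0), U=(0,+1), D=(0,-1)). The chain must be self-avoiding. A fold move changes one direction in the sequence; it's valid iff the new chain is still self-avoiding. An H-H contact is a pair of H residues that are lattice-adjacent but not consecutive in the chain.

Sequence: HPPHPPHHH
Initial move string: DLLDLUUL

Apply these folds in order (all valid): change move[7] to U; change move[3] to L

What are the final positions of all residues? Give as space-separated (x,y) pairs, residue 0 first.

Answer: (0,0) (0,-1) (-1,-1) (-2,-1) (-3,-1) (-4,-1) (-4,0) (-4,1) (-4,2)

Derivation:
Initial moves: DLLDLUUL
Fold: move[7]->U => DLLDLUUU (positions: [(0, 0), (0, -1), (-1, -1), (-2, -1), (-2, -2), (-3, -2), (-3, -1), (-3, 0), (-3, 1)])
Fold: move[3]->L => DLLLLUUU (positions: [(0, 0), (0, -1), (-1, -1), (-2, -1), (-3, -1), (-4, -1), (-4, 0), (-4, 1), (-4, 2)])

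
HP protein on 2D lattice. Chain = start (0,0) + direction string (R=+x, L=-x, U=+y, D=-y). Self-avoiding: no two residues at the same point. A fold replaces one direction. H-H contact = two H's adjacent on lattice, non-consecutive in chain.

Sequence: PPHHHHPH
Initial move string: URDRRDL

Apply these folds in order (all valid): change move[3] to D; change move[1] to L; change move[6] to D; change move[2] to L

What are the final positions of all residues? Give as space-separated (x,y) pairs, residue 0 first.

Initial moves: URDRRDL
Fold: move[3]->D => URDDRDL (positions: [(0, 0), (0, 1), (1, 1), (1, 0), (1, -1), (2, -1), (2, -2), (1, -2)])
Fold: move[1]->L => ULDDRDL (positions: [(0, 0), (0, 1), (-1, 1), (-1, 0), (-1, -1), (0, -1), (0, -2), (-1, -2)])
Fold: move[6]->D => ULDDRDD (positions: [(0, 0), (0, 1), (-1, 1), (-1, 0), (-1, -1), (0, -1), (0, -2), (0, -3)])
Fold: move[2]->L => ULLDRDD (positions: [(0, 0), (0, 1), (-1, 1), (-2, 1), (-2, 0), (-1, 0), (-1, -1), (-1, -2)])

Answer: (0,0) (0,1) (-1,1) (-2,1) (-2,0) (-1,0) (-1,-1) (-1,-2)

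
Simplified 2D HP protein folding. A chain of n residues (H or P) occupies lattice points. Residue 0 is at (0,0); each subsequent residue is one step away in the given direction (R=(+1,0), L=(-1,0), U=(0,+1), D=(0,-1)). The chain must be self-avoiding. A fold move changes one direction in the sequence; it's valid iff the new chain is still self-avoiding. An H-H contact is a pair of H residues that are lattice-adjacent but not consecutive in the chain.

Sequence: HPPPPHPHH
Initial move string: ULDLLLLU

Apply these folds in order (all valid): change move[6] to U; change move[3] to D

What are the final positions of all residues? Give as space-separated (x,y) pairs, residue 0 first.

Answer: (0,0) (0,1) (-1,1) (-1,0) (-1,-1) (-2,-1) (-3,-1) (-3,0) (-3,1)

Derivation:
Initial moves: ULDLLLLU
Fold: move[6]->U => ULDLLLUU (positions: [(0, 0), (0, 1), (-1, 1), (-1, 0), (-2, 0), (-3, 0), (-4, 0), (-4, 1), (-4, 2)])
Fold: move[3]->D => ULDDLLUU (positions: [(0, 0), (0, 1), (-1, 1), (-1, 0), (-1, -1), (-2, -1), (-3, -1), (-3, 0), (-3, 1)])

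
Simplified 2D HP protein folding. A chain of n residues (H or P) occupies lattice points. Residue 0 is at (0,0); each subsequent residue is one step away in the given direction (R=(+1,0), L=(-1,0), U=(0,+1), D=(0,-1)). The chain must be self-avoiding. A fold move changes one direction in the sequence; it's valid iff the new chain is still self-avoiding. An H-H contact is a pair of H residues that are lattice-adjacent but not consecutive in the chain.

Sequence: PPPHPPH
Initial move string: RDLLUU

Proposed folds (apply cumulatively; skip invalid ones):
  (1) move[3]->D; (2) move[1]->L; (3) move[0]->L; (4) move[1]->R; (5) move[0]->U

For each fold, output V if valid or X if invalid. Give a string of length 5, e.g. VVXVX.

Initial: RDLLUU -> [(0, 0), (1, 0), (1, -1), (0, -1), (-1, -1), (-1, 0), (-1, 1)]
Fold 1: move[3]->D => RDLDUU INVALID (collision), skipped
Fold 2: move[1]->L => RLLLUU INVALID (collision), skipped
Fold 3: move[0]->L => LDLLUU VALID
Fold 4: move[1]->R => LRLLUU INVALID (collision), skipped
Fold 5: move[0]->U => UDLLUU INVALID (collision), skipped

Answer: XXVXX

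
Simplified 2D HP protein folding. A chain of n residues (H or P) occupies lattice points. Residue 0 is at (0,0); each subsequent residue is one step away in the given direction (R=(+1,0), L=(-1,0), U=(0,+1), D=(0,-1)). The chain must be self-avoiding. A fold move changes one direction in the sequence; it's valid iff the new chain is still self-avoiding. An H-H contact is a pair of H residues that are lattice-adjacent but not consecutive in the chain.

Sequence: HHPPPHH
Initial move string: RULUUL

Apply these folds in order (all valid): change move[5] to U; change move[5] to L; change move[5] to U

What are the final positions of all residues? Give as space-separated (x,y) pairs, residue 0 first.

Answer: (0,0) (1,0) (1,1) (0,1) (0,2) (0,3) (0,4)

Derivation:
Initial moves: RULUUL
Fold: move[5]->U => RULUUU (positions: [(0, 0), (1, 0), (1, 1), (0, 1), (0, 2), (0, 3), (0, 4)])
Fold: move[5]->L => RULUUL (positions: [(0, 0), (1, 0), (1, 1), (0, 1), (0, 2), (0, 3), (-1, 3)])
Fold: move[5]->U => RULUUU (positions: [(0, 0), (1, 0), (1, 1), (0, 1), (0, 2), (0, 3), (0, 4)])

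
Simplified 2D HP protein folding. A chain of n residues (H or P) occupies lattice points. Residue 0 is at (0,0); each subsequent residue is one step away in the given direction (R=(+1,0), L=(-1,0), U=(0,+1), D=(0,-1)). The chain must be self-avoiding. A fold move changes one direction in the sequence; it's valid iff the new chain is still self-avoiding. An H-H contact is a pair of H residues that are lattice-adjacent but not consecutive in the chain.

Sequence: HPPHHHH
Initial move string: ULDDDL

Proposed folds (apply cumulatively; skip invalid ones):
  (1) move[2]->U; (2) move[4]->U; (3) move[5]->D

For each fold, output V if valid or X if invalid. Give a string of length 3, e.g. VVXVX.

Answer: XXV

Derivation:
Initial: ULDDDL -> [(0, 0), (0, 1), (-1, 1), (-1, 0), (-1, -1), (-1, -2), (-2, -2)]
Fold 1: move[2]->U => ULUDDL INVALID (collision), skipped
Fold 2: move[4]->U => ULDDUL INVALID (collision), skipped
Fold 3: move[5]->D => ULDDDD VALID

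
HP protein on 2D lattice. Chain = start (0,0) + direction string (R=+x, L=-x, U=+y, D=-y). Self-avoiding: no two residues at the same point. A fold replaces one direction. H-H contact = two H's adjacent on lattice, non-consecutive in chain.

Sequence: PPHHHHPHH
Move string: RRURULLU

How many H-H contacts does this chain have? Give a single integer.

Positions: [(0, 0), (1, 0), (2, 0), (2, 1), (3, 1), (3, 2), (2, 2), (1, 2), (1, 3)]
No H-H contacts found.

Answer: 0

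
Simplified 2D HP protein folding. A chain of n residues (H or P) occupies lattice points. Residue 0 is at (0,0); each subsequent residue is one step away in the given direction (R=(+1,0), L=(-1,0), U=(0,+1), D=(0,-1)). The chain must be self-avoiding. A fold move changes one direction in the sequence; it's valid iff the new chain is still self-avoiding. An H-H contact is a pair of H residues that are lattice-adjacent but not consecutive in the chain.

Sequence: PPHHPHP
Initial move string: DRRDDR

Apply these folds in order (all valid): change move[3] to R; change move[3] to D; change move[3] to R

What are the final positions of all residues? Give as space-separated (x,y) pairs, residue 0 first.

Answer: (0,0) (0,-1) (1,-1) (2,-1) (3,-1) (3,-2) (4,-2)

Derivation:
Initial moves: DRRDDR
Fold: move[3]->R => DRRRDR (positions: [(0, 0), (0, -1), (1, -1), (2, -1), (3, -1), (3, -2), (4, -2)])
Fold: move[3]->D => DRRDDR (positions: [(0, 0), (0, -1), (1, -1), (2, -1), (2, -2), (2, -3), (3, -3)])
Fold: move[3]->R => DRRRDR (positions: [(0, 0), (0, -1), (1, -1), (2, -1), (3, -1), (3, -2), (4, -2)])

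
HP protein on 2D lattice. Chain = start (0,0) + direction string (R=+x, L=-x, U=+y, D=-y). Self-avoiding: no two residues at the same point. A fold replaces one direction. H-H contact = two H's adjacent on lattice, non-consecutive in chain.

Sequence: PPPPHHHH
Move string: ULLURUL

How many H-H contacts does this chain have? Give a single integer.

Answer: 1

Derivation:
Positions: [(0, 0), (0, 1), (-1, 1), (-2, 1), (-2, 2), (-1, 2), (-1, 3), (-2, 3)]
H-H contact: residue 4 @(-2,2) - residue 7 @(-2, 3)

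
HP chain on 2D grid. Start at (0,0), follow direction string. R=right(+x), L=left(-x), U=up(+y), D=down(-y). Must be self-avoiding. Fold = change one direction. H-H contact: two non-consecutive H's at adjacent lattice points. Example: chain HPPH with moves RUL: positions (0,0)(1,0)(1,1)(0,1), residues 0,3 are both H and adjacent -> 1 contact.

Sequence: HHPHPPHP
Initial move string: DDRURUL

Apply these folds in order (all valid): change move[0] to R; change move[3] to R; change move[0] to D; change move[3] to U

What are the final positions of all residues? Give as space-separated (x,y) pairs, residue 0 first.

Initial moves: DDRURUL
Fold: move[0]->R => RDRURUL (positions: [(0, 0), (1, 0), (1, -1), (2, -1), (2, 0), (3, 0), (3, 1), (2, 1)])
Fold: move[3]->R => RDRRRUL (positions: [(0, 0), (1, 0), (1, -1), (2, -1), (3, -1), (4, -1), (4, 0), (3, 0)])
Fold: move[0]->D => DDRRRUL (positions: [(0, 0), (0, -1), (0, -2), (1, -2), (2, -2), (3, -2), (3, -1), (2, -1)])
Fold: move[3]->U => DDRURUL (positions: [(0, 0), (0, -1), (0, -2), (1, -2), (1, -1), (2, -1), (2, 0), (1, 0)])

Answer: (0,0) (0,-1) (0,-2) (1,-2) (1,-1) (2,-1) (2,0) (1,0)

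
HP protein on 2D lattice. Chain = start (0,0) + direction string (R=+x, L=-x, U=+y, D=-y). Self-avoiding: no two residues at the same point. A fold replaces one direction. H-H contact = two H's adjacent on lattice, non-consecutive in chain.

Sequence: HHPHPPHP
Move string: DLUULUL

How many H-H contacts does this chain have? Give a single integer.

Positions: [(0, 0), (0, -1), (-1, -1), (-1, 0), (-1, 1), (-2, 1), (-2, 2), (-3, 2)]
H-H contact: residue 0 @(0,0) - residue 3 @(-1, 0)

Answer: 1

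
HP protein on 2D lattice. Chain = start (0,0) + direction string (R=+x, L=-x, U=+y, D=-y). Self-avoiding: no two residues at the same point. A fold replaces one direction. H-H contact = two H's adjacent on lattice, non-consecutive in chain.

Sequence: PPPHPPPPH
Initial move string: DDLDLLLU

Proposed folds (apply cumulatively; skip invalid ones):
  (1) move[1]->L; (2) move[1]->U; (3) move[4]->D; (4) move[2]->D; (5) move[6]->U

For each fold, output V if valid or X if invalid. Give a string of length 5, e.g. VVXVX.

Answer: VXVVV

Derivation:
Initial: DDLDLLLU -> [(0, 0), (0, -1), (0, -2), (-1, -2), (-1, -3), (-2, -3), (-3, -3), (-4, -3), (-4, -2)]
Fold 1: move[1]->L => DLLDLLLU VALID
Fold 2: move[1]->U => DULDLLLU INVALID (collision), skipped
Fold 3: move[4]->D => DLLDDLLU VALID
Fold 4: move[2]->D => DLDDDLLU VALID
Fold 5: move[6]->U => DLDDDLUU VALID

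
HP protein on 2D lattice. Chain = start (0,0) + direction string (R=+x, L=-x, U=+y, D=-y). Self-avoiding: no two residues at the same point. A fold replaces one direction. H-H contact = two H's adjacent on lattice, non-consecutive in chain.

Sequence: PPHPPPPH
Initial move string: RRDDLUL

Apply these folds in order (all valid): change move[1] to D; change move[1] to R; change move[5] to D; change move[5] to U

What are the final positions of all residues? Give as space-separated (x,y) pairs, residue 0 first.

Initial moves: RRDDLUL
Fold: move[1]->D => RDDDLUL (positions: [(0, 0), (1, 0), (1, -1), (1, -2), (1, -3), (0, -3), (0, -2), (-1, -2)])
Fold: move[1]->R => RRDDLUL (positions: [(0, 0), (1, 0), (2, 0), (2, -1), (2, -2), (1, -2), (1, -1), (0, -1)])
Fold: move[5]->D => RRDDLDL (positions: [(0, 0), (1, 0), (2, 0), (2, -1), (2, -2), (1, -2), (1, -3), (0, -3)])
Fold: move[5]->U => RRDDLUL (positions: [(0, 0), (1, 0), (2, 0), (2, -1), (2, -2), (1, -2), (1, -1), (0, -1)])

Answer: (0,0) (1,0) (2,0) (2,-1) (2,-2) (1,-2) (1,-1) (0,-1)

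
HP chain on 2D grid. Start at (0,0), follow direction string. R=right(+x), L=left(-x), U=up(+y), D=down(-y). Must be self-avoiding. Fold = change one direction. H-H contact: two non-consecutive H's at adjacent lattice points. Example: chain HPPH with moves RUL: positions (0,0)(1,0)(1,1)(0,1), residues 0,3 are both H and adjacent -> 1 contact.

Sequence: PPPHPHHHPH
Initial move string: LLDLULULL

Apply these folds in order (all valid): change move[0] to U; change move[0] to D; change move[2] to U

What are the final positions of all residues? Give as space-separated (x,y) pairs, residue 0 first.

Initial moves: LLDLULULL
Fold: move[0]->U => ULDLULULL (positions: [(0, 0), (0, 1), (-1, 1), (-1, 0), (-2, 0), (-2, 1), (-3, 1), (-3, 2), (-4, 2), (-5, 2)])
Fold: move[0]->D => DLDLULULL (positions: [(0, 0), (0, -1), (-1, -1), (-1, -2), (-2, -2), (-2, -1), (-3, -1), (-3, 0), (-4, 0), (-5, 0)])
Fold: move[2]->U => DLULULULL (positions: [(0, 0), (0, -1), (-1, -1), (-1, 0), (-2, 0), (-2, 1), (-3, 1), (-3, 2), (-4, 2), (-5, 2)])

Answer: (0,0) (0,-1) (-1,-1) (-1,0) (-2,0) (-2,1) (-3,1) (-3,2) (-4,2) (-5,2)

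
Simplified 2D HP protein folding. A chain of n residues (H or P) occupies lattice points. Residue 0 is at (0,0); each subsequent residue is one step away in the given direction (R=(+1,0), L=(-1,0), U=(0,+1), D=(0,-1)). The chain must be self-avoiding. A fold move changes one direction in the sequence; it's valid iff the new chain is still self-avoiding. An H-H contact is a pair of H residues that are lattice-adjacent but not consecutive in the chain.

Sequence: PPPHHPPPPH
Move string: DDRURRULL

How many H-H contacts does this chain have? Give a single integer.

Positions: [(0, 0), (0, -1), (0, -2), (1, -2), (1, -1), (2, -1), (3, -1), (3, 0), (2, 0), (1, 0)]
H-H contact: residue 4 @(1,-1) - residue 9 @(1, 0)

Answer: 1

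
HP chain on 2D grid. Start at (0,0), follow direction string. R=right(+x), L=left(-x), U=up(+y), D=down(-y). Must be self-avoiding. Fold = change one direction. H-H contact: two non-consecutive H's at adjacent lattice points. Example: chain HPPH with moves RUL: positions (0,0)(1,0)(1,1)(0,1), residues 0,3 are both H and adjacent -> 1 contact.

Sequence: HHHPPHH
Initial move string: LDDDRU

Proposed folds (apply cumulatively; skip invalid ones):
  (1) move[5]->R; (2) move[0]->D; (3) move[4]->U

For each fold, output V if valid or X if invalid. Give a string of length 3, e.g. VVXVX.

Initial: LDDDRU -> [(0, 0), (-1, 0), (-1, -1), (-1, -2), (-1, -3), (0, -3), (0, -2)]
Fold 1: move[5]->R => LDDDRR VALID
Fold 2: move[0]->D => DDDDRR VALID
Fold 3: move[4]->U => DDDDUR INVALID (collision), skipped

Answer: VVX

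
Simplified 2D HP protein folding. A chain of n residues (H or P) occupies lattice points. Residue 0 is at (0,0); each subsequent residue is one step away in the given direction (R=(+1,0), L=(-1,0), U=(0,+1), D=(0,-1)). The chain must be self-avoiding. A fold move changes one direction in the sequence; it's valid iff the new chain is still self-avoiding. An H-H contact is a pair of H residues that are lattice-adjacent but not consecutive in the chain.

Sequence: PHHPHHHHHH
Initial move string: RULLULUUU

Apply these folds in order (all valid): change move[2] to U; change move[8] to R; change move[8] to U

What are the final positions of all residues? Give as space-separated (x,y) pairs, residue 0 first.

Answer: (0,0) (1,0) (1,1) (1,2) (0,2) (0,3) (-1,3) (-1,4) (-1,5) (-1,6)

Derivation:
Initial moves: RULLULUUU
Fold: move[2]->U => RUULULUUU (positions: [(0, 0), (1, 0), (1, 1), (1, 2), (0, 2), (0, 3), (-1, 3), (-1, 4), (-1, 5), (-1, 6)])
Fold: move[8]->R => RUULULUUR (positions: [(0, 0), (1, 0), (1, 1), (1, 2), (0, 2), (0, 3), (-1, 3), (-1, 4), (-1, 5), (0, 5)])
Fold: move[8]->U => RUULULUUU (positions: [(0, 0), (1, 0), (1, 1), (1, 2), (0, 2), (0, 3), (-1, 3), (-1, 4), (-1, 5), (-1, 6)])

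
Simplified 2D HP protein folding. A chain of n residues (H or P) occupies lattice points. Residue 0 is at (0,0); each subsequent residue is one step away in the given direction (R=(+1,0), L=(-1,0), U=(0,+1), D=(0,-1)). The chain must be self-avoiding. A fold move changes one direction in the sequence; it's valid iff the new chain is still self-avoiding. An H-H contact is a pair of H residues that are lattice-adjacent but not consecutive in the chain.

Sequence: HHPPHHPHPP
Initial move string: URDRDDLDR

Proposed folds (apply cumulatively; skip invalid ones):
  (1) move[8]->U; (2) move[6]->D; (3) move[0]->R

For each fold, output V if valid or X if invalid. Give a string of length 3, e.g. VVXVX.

Answer: XVV

Derivation:
Initial: URDRDDLDR -> [(0, 0), (0, 1), (1, 1), (1, 0), (2, 0), (2, -1), (2, -2), (1, -2), (1, -3), (2, -3)]
Fold 1: move[8]->U => URDRDDLDU INVALID (collision), skipped
Fold 2: move[6]->D => URDRDDDDR VALID
Fold 3: move[0]->R => RRDRDDDDR VALID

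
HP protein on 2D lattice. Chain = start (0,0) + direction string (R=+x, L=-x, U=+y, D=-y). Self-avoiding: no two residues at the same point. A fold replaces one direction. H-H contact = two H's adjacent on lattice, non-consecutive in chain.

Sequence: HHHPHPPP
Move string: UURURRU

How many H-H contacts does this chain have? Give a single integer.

Answer: 0

Derivation:
Positions: [(0, 0), (0, 1), (0, 2), (1, 2), (1, 3), (2, 3), (3, 3), (3, 4)]
No H-H contacts found.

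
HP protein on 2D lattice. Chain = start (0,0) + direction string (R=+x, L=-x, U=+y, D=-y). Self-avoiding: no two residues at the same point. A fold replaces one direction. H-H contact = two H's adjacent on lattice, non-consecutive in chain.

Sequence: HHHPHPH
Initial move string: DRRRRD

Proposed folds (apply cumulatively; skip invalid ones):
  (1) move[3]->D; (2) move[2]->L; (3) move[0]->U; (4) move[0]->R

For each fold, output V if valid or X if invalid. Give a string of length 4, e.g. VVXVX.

Answer: VXVV

Derivation:
Initial: DRRRRD -> [(0, 0), (0, -1), (1, -1), (2, -1), (3, -1), (4, -1), (4, -2)]
Fold 1: move[3]->D => DRRDRD VALID
Fold 2: move[2]->L => DRLDRD INVALID (collision), skipped
Fold 3: move[0]->U => URRDRD VALID
Fold 4: move[0]->R => RRRDRD VALID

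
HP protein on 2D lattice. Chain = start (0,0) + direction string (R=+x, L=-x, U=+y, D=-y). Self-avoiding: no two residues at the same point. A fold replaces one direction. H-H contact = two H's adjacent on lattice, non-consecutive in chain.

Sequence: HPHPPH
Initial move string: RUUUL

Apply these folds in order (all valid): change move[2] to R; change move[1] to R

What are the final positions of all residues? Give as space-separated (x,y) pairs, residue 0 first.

Initial moves: RUUUL
Fold: move[2]->R => RURUL (positions: [(0, 0), (1, 0), (1, 1), (2, 1), (2, 2), (1, 2)])
Fold: move[1]->R => RRRUL (positions: [(0, 0), (1, 0), (2, 0), (3, 0), (3, 1), (2, 1)])

Answer: (0,0) (1,0) (2,0) (3,0) (3,1) (2,1)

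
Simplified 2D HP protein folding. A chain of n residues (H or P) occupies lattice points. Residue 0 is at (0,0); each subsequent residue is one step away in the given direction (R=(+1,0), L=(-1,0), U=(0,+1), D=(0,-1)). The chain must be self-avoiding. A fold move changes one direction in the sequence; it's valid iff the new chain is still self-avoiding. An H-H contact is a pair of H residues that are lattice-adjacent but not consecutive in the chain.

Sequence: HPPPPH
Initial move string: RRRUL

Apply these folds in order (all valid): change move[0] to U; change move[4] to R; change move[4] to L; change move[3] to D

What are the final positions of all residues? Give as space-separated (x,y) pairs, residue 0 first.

Answer: (0,0) (0,1) (1,1) (2,1) (2,0) (1,0)

Derivation:
Initial moves: RRRUL
Fold: move[0]->U => URRUL (positions: [(0, 0), (0, 1), (1, 1), (2, 1), (2, 2), (1, 2)])
Fold: move[4]->R => URRUR (positions: [(0, 0), (0, 1), (1, 1), (2, 1), (2, 2), (3, 2)])
Fold: move[4]->L => URRUL (positions: [(0, 0), (0, 1), (1, 1), (2, 1), (2, 2), (1, 2)])
Fold: move[3]->D => URRDL (positions: [(0, 0), (0, 1), (1, 1), (2, 1), (2, 0), (1, 0)])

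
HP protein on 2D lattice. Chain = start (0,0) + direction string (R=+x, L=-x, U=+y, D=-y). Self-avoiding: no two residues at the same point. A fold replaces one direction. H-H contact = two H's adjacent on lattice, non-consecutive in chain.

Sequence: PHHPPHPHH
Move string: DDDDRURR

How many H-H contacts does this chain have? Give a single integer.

Positions: [(0, 0), (0, -1), (0, -2), (0, -3), (0, -4), (1, -4), (1, -3), (2, -3), (3, -3)]
No H-H contacts found.

Answer: 0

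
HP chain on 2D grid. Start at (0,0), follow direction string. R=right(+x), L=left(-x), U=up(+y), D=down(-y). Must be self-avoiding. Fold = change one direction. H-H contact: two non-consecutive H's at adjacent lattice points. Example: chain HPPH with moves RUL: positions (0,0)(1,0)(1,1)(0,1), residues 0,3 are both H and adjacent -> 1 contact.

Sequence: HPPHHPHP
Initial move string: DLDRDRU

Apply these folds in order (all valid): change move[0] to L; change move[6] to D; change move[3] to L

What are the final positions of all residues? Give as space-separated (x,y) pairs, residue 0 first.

Answer: (0,0) (-1,0) (-2,0) (-2,-1) (-3,-1) (-3,-2) (-2,-2) (-2,-3)

Derivation:
Initial moves: DLDRDRU
Fold: move[0]->L => LLDRDRU (positions: [(0, 0), (-1, 0), (-2, 0), (-2, -1), (-1, -1), (-1, -2), (0, -2), (0, -1)])
Fold: move[6]->D => LLDRDRD (positions: [(0, 0), (-1, 0), (-2, 0), (-2, -1), (-1, -1), (-1, -2), (0, -2), (0, -3)])
Fold: move[3]->L => LLDLDRD (positions: [(0, 0), (-1, 0), (-2, 0), (-2, -1), (-3, -1), (-3, -2), (-2, -2), (-2, -3)])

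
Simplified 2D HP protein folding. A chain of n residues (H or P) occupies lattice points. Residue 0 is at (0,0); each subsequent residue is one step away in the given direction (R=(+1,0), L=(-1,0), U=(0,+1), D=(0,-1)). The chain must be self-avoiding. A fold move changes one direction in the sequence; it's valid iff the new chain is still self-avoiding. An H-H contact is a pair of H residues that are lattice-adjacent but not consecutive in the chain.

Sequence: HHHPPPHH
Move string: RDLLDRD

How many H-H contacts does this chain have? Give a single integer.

Positions: [(0, 0), (1, 0), (1, -1), (0, -1), (-1, -1), (-1, -2), (0, -2), (0, -3)]
No H-H contacts found.

Answer: 0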